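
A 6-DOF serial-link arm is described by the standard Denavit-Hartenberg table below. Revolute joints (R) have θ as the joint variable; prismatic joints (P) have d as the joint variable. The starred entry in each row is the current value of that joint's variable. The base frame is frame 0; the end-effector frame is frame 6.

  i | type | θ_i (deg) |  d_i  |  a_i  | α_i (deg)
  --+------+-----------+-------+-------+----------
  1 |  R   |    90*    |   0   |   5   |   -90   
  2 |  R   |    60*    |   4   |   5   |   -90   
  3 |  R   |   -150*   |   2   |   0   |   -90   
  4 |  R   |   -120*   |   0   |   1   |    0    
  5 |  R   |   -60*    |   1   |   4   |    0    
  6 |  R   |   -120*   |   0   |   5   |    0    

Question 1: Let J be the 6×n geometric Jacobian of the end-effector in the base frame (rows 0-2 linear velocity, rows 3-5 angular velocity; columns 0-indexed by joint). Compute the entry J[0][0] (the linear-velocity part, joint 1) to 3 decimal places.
-9.884

axis z_0 = ẑ; lever o_n−o_0 = (-3.8660,9.8840,-5.5311)
cross product → J_v[:, 0] = (-9.8840,-3.8660,0.0000)
J_ω[:, 0] = z_0
entry J[0][0] = -9.8840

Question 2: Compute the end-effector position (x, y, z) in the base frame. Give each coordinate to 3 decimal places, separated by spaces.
after link 1: o_1 = (0.0000, 5.0000, 0.0000)
after link 2: o_2 = (-4.0000, 7.5000, -4.3301)
after link 3: o_3 = (-4.0000, 5.7679, -5.3301)
after link 4: o_4 = (-3.7500, 5.2345, -6.1381)
after link 5: o_5 = (-2.6160, 7.2165, -9.5712)
after link 6: o_6 = (-3.8660, 9.8840, -5.5311)

-3.866 9.884 -5.531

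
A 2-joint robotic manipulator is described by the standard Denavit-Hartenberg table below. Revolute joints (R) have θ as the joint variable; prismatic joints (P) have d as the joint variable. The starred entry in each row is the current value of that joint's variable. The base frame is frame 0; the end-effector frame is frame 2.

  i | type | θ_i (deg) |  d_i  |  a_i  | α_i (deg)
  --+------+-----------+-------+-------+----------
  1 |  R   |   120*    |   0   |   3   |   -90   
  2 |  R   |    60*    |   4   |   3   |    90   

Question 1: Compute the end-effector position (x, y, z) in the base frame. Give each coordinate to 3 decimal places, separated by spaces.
after link 1: o_1 = (-1.5000, 2.5981, 0.0000)
after link 2: o_2 = (-5.7141, 1.8971, -2.5981)

-5.714 1.897 -2.598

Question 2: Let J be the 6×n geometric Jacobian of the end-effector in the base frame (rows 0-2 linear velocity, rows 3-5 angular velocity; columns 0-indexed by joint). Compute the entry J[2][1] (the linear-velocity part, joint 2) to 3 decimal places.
-1.500

axis z_1 = (-0.8660,-0.5000,0.0000); lever o_n−o_1 = (-4.2141,-0.7010,-2.5981)
cross product → J_v[:, 1] = (1.2990,-2.2500,-1.5000)
J_ω[:, 1] = z_1
entry J[2][1] = -1.5000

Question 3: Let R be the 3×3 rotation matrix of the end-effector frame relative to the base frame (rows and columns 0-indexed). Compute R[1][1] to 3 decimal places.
End-effector y-axis (col 1 of R) = (-0.8660,-0.5000,0.0000)
R[1][1] = -0.5000

-0.500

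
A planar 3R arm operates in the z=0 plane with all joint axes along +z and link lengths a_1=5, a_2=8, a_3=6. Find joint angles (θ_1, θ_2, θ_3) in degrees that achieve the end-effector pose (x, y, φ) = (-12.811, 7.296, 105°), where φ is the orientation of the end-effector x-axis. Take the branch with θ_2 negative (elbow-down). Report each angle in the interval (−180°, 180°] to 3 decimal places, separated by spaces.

-150.000 -60.003 -44.996

wrist centre = target − a_3·(cos φ, sin φ) = (-11.2581, 1.5004)
cos θ_2 = (128.9958−5²−8²)/(2·5·8) = 0.4999; θ_2 = -60.0034° (elbow-down)
β = atan2(1.5004,-11.2581) = 172.4085°; ψ = atan2(-6.9284,8.9996) = -37.5913°
θ_1 = β − ψ = 209.9999°
θ_3 = φ − θ_1 − θ_2 = -44.9964° (wrapped to (-180°,180°])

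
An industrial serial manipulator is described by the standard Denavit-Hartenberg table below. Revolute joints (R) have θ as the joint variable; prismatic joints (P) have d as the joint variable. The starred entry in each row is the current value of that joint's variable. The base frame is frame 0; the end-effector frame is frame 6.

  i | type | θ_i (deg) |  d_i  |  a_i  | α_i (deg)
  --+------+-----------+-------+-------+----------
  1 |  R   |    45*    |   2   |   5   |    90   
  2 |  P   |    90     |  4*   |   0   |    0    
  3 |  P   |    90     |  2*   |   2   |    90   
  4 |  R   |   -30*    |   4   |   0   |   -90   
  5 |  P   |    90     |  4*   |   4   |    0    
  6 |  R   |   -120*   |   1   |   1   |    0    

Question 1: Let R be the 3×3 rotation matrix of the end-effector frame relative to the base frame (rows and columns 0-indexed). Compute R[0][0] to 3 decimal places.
End-effector x-axis (col 0 of R) = (-0.8365,-0.2241,0.5000)
R[0][0] = -0.8365

-0.837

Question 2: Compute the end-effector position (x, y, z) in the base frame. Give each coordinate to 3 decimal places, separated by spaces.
6.822 -7.175 2.500

after link 1: o_1 = (3.5355, 3.5355, 2.0000)
after link 2: o_2 = (6.3640, 0.7071, 2.0000)
after link 3: o_3 = (6.3640, -2.1213, 2.0000)
after link 4: o_4 = (6.3640, -2.1213, 6.0000)
after link 5: o_5 = (7.3992, -5.9850, 2.0000)
after link 6: o_6 = (6.8215, -7.1751, 2.5000)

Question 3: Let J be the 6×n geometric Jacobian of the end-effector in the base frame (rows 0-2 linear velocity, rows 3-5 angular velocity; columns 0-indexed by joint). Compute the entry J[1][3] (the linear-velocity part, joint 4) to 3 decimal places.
axis z_3 = (0.0000,0.0000,1.0000); lever o_n−o_3 = (0.4576,-5.0538,0.5000)
cross product → J_v[:, 3] = (5.0538,0.4576,-0.0000)
J_ω[:, 3] = z_3
entry J[1][3] = 0.4576

0.458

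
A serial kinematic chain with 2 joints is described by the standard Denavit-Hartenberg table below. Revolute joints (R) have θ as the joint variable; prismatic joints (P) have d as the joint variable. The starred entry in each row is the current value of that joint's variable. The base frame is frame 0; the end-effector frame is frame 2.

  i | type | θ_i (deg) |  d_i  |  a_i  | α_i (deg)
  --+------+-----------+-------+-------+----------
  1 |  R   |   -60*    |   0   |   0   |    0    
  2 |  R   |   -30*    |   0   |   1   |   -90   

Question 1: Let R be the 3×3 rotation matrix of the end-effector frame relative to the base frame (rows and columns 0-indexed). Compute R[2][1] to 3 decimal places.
-1.000

End-effector y-axis (col 1 of R) = (0.0000,0.0000,-1.0000)
R[2][1] = -1.0000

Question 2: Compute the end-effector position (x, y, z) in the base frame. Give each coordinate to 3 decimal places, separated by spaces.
0.000 -1.000 0.000

after link 1: o_1 = (0.0000, 0.0000, 0.0000)
after link 2: o_2 = (0.0000, -1.0000, 0.0000)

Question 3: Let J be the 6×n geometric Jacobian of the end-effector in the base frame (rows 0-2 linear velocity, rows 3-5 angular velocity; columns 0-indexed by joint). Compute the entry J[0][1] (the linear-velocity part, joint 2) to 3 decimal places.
axis z_1 = (0.0000,0.0000,1.0000); lever o_n−o_1 = (0.0000,-1.0000,0.0000)
cross product → J_v[:, 1] = (1.0000,0.0000,-0.0000)
J_ω[:, 1] = z_1
entry J[0][1] = 1.0000

1.000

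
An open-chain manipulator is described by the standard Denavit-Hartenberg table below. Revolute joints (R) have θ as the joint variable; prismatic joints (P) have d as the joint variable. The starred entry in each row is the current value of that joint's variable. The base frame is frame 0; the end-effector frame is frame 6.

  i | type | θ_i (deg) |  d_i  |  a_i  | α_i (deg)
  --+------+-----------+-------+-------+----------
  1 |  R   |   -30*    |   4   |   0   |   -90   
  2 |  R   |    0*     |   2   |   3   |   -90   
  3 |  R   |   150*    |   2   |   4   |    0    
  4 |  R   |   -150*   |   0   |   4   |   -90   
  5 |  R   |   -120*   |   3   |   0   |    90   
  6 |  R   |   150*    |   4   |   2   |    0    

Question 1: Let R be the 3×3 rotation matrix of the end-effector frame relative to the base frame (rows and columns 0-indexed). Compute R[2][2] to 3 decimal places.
0.500

End-effector z-axis (col 2 of R) = (-0.7500,0.4330,0.5000)
R[2][2] = 0.5000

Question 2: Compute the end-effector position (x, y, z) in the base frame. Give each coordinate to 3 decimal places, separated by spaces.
-1.188 -3.933 5.500

after link 1: o_1 = (0.0000, 0.0000, 4.0000)
after link 2: o_2 = (3.5981, 0.2321, 4.0000)
after link 3: o_3 = (-0.4019, 0.2321, 2.0000)
after link 4: o_4 = (3.0622, -1.7679, 2.0000)
after link 5: o_5 = (1.5622, -4.3660, 2.0000)
after link 6: o_6 = (-1.1878, -3.9330, 5.5000)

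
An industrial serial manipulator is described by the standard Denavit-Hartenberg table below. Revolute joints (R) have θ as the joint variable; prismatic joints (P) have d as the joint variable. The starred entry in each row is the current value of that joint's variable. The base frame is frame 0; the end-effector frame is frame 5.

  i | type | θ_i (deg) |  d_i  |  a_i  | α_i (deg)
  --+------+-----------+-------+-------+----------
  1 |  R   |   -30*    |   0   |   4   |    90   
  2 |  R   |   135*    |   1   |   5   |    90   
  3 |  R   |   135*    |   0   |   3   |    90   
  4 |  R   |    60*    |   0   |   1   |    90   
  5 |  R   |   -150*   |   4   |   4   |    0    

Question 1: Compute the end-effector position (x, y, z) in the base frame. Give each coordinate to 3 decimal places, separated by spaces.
-0.640 -3.424 -3.004

after link 1: o_1 = (3.4641, -2.0000, 0.0000)
after link 2: o_2 = (-0.0978, -1.0983, 3.5355)
after link 3: o_3 = (0.1406, -3.6854, 2.0355)
after link 4: o_4 = (0.7107, -4.4227, 2.3979)
after link 5: o_5 = (-0.6404, -3.4239, -3.0037)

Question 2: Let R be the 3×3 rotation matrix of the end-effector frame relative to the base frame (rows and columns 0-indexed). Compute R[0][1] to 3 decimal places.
0.966

End-effector y-axis (col 1 of R) = (0.9662,-0.0549,-0.2518)
R[0][1] = 0.9662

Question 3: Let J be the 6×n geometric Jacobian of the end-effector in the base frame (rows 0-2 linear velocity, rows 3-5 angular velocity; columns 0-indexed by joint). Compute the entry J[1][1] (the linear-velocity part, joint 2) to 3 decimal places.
-1.502

axis z_1 = (-0.5000,-0.8660,0.0000); lever o_n−o_1 = (-4.1045,-1.4239,-3.0037)
cross product → J_v[:, 1] = (2.6012,-1.5018,-2.8427)
J_ω[:, 1] = z_1
entry J[1][1] = -1.5018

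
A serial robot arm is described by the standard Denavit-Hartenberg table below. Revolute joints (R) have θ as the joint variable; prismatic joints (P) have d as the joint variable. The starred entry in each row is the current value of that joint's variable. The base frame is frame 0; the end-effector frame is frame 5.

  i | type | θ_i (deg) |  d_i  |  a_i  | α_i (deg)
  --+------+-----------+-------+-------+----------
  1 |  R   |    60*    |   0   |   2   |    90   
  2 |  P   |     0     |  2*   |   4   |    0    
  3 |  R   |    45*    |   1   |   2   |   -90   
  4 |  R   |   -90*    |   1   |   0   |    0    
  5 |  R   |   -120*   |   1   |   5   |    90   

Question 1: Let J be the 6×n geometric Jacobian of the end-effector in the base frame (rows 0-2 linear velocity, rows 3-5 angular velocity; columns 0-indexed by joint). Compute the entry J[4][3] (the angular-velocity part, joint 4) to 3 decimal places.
axis z_3 = (-0.3536,-0.6124,0.7071); lever o_n−o_3 = (-4.4031,-2.6264,-1.6476)
cross product → J_v[:, 3] = (2.8661,-3.6960,-1.7678)
J_ω[:, 3] = z_3
entry J[4][3] = -0.6124

-0.612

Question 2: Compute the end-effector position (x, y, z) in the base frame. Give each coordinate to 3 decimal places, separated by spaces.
1.902 2.295 -0.233

after link 1: o_1 = (1.0000, 1.7321, 0.0000)
after link 2: o_2 = (4.7321, 4.1962, 0.0000)
after link 3: o_3 = (6.3052, 4.9209, 1.4142)
after link 4: o_4 = (5.9516, 4.3085, 2.1213)
after link 5: o_5 = (1.9021, 2.2945, -0.2334)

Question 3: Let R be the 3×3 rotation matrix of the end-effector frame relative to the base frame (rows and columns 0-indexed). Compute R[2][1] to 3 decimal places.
0.707

End-effector y-axis (col 1 of R) = (-0.3536,-0.6124,0.7071)
R[2][1] = 0.7071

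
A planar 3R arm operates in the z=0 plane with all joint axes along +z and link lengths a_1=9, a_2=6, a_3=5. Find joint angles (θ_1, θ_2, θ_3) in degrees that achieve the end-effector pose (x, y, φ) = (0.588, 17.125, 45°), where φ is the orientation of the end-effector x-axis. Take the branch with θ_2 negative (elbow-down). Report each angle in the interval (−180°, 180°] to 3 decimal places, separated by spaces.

wrist centre = target − a_3·(cos φ, sin φ) = (-2.9475, 13.5895)
cos θ_2 = (193.3615−9²−6²)/(2·9·6) = 0.7071; θ_2 = -45.0045° (elbow-down)
β = atan2(13.5895,-2.9475) = 102.2378°; ψ = atan2(-4.2430,13.2423) = -17.7660°
θ_1 = β − ψ = 120.0038°
θ_3 = φ − θ_1 − θ_2 = -29.9993° (wrapped to (-180°,180°])

120.004 -45.004 -29.999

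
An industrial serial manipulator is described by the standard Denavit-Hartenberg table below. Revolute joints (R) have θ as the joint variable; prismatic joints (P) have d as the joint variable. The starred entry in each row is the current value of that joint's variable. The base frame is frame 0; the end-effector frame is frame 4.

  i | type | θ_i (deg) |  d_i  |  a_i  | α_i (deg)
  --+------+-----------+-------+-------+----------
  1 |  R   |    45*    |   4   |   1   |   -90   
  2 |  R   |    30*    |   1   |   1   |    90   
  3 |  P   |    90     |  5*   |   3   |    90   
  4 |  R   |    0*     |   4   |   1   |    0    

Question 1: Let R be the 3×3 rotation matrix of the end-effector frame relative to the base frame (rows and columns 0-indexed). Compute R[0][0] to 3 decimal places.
-0.707

End-effector x-axis (col 0 of R) = (-0.7071,0.7071,-0.0000)
R[0][0] = -0.7071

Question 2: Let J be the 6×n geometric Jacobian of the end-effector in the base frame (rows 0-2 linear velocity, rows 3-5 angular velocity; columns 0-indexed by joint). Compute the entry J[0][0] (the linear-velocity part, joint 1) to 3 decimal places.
axis z_0 = ẑ; lever o_n−o_0 = (2.0012,9.0723,5.8301)
cross product → J_v[:, 0] = (-9.0723,2.0012,0.0000)
J_ω[:, 0] = z_0
entry J[0][0] = -9.0723

-9.072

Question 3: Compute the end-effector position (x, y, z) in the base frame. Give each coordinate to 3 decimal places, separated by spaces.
2.001 9.072 5.830

after link 1: o_1 = (0.7071, 0.7071, 4.0000)
after link 2: o_2 = (0.6124, 2.0266, 3.5000)
after link 3: o_3 = (0.2588, 5.9157, 7.8301)
after link 4: o_4 = (2.0012, 9.0723, 5.8301)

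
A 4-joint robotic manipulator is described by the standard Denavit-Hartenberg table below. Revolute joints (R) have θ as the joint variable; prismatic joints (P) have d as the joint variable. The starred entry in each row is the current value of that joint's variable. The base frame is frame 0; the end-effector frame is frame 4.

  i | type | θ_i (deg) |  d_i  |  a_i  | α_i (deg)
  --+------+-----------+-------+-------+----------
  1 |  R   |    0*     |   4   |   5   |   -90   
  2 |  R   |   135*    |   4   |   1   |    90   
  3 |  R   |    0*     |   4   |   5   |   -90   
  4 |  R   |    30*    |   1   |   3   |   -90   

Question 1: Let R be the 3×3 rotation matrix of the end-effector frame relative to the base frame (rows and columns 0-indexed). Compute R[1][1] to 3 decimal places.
-1.000

End-effector y-axis (col 1 of R) = (-0.0000,-1.0000,-0.0000)
R[1][1] = -1.0000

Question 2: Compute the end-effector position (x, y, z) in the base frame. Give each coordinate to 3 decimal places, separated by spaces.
0.688 5.000 -3.848

after link 1: o_1 = (5.0000, 0.0000, 4.0000)
after link 2: o_2 = (4.2929, 4.0000, 3.2929)
after link 3: o_3 = (3.5858, 4.0000, -3.0711)
after link 4: o_4 = (0.6880, 5.0000, -3.8475)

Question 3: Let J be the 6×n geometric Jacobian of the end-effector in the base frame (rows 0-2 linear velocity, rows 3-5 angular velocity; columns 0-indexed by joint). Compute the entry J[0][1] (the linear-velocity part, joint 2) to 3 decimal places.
axis z_1 = (0.0000,1.0000,0.0000); lever o_n−o_1 = (-4.3120,5.0000,-7.8475)
cross product → J_v[:, 1] = (-7.8475,-0.0000,4.3120)
J_ω[:, 1] = z_1
entry J[0][1] = -7.8475

-7.848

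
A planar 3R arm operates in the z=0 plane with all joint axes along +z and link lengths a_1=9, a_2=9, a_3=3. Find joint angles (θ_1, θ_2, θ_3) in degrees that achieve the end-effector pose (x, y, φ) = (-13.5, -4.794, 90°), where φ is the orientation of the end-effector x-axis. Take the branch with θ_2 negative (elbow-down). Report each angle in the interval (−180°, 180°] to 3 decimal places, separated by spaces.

wrist centre = target − a_3·(cos φ, sin φ) = (-13.5000, -7.7940)
cos θ_2 = (242.9964−9²−9²)/(2·9·9) = 0.5000; θ_2 = -60.0015° (elbow-down)
β = atan2(-7.7940,-13.5000) = -150.0007°; ψ = atan2(-7.7943,13.4998) = -30.0007°
θ_1 = β − ψ = -120.0000°
θ_3 = φ − θ_1 − θ_2 = -89.9985° (wrapped to (-180°,180°])

-120.000 -60.001 -89.999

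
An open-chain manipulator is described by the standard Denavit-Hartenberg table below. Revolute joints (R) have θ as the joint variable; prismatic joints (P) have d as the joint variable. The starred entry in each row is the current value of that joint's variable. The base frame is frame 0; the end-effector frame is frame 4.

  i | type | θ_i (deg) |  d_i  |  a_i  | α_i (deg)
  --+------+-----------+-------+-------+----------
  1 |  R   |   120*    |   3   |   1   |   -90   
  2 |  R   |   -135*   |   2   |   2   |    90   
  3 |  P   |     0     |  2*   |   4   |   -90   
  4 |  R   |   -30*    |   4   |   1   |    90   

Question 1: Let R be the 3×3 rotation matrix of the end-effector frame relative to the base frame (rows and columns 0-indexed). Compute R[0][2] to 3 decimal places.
End-effector z-axis (col 2 of R) = (0.1294,-0.2241,-0.9659)
R[0][2] = 0.1294

0.129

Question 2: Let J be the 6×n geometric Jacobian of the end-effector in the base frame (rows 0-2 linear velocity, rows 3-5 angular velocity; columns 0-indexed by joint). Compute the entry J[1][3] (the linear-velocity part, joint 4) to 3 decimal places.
0.224

axis z_3 = (-0.8660,-0.5000,0.0000); lever o_n−o_3 = (-2.9811,-2.8365,0.2588)
cross product → J_v[:, 3] = (-0.1294,0.2241,0.9659)
J_ω[:, 3] = z_3
entry J[1][3] = 0.2241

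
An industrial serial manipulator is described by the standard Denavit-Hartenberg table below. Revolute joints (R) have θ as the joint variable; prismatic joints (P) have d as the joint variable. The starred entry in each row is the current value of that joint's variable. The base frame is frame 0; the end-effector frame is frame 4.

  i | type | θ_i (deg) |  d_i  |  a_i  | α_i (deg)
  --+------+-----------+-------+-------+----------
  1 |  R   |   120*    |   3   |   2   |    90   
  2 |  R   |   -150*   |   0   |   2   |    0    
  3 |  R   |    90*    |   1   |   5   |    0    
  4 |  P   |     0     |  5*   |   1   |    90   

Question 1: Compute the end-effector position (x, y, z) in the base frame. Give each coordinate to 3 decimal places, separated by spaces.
3.562 5.830 -3.196

after link 1: o_1 = (-1.0000, 1.7321, 3.0000)
after link 2: o_2 = (-0.1340, 0.2321, 2.0000)
after link 3: o_3 = (-0.5179, 2.8971, -2.3301)
after link 4: o_4 = (3.5622, 5.8301, -3.1962)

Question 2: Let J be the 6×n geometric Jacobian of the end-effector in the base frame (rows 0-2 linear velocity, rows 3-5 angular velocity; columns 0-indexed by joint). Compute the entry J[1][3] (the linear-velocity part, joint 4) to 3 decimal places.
prismatic axis z_3 = (0.8660,0.5000,0.0000)
J_v[:, 3] = z_3; J_ω[:, 3] = (0,0,0)
entry J[1][3] = 0.5000

0.500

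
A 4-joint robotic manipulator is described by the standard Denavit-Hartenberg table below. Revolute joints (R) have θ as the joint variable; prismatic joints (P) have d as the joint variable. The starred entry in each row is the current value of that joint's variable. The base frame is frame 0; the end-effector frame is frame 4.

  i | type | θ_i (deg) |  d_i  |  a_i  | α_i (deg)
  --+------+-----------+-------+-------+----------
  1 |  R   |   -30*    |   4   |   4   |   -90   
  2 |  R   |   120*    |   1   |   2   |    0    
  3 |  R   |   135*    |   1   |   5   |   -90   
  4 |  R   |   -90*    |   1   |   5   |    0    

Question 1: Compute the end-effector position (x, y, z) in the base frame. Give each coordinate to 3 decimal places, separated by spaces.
after link 1: o_1 = (3.4641, -2.0000, 4.0000)
after link 2: o_2 = (3.0981, -0.6340, 2.2679)
after link 3: o_3 = (2.4774, 0.8791, 7.0976)
after link 4: o_4 = (5.8139, 4.7263, 7.3564)

5.814 4.726 7.356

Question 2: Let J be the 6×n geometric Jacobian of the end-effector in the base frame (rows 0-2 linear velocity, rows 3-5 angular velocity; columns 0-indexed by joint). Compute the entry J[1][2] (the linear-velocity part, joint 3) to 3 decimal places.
-2.544

axis z_2 = (0.5000,0.8660,0.0000); lever o_n−o_2 = (2.7158,5.3602,5.0884)
cross product → J_v[:, 2] = (4.4067,-2.5442,0.3282)
J_ω[:, 2] = z_2
entry J[1][2] = -2.5442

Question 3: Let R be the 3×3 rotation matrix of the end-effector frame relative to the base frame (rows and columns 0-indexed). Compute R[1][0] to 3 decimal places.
End-effector x-axis (col 0 of R) = (0.5000,0.8660,0.0000)
R[1][0] = 0.8660

0.866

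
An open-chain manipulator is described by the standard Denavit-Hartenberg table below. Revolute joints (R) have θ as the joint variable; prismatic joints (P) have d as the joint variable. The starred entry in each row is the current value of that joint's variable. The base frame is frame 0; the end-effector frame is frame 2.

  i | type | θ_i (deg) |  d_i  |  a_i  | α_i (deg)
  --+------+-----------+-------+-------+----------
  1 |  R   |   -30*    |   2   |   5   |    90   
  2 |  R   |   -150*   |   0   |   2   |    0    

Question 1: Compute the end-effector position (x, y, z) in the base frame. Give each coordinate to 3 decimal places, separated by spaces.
2.830 -1.634 1.000

after link 1: o_1 = (4.3301, -2.5000, 2.0000)
after link 2: o_2 = (2.8301, -1.6340, 1.0000)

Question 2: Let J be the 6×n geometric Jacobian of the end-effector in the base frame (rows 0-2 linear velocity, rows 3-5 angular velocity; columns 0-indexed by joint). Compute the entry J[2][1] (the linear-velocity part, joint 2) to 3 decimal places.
axis z_1 = (-0.5000,-0.8660,0.0000); lever o_n−o_1 = (-1.5000,0.8660,-1.0000)
cross product → J_v[:, 1] = (0.8660,-0.5000,-1.7321)
J_ω[:, 1] = z_1
entry J[2][1] = -1.7321

-1.732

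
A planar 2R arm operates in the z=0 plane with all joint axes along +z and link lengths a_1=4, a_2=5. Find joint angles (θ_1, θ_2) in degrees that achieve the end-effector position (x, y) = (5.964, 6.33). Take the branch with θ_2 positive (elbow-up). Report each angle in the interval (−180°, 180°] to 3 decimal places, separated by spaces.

29.995 30.008

cos θ_2 = (75.6382−4²−5²)/(2·4·5) = 0.8660; θ_2 = 30.0081° (elbow-up)
β = atan2(6.3300,5.9640) = 46.7052°; ψ = atan2(2.5006,8.3298) = 16.7098°
θ_1 = β − ψ = 29.9954°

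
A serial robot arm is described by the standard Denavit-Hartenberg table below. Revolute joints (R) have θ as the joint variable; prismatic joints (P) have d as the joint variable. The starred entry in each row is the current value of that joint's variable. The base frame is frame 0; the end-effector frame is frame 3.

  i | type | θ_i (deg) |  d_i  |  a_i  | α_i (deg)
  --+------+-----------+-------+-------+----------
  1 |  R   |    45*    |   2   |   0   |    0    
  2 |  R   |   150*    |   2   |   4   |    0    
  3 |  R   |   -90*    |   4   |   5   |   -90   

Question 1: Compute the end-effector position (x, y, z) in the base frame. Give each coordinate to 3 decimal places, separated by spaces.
after link 1: o_1 = (0.0000, 0.0000, 2.0000)
after link 2: o_2 = (-3.8637, -1.0353, 4.0000)
after link 3: o_3 = (-5.1578, 3.7944, 8.0000)

-5.158 3.794 8.000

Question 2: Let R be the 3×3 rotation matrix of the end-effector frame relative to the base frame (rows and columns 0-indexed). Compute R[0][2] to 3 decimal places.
-0.966

End-effector z-axis (col 2 of R) = (-0.9659,-0.2588,0.0000)
R[0][2] = -0.9659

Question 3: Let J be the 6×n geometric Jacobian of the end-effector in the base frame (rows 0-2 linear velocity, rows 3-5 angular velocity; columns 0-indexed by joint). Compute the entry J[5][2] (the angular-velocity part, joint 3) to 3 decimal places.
1.000

axis z_2 = (0.0000,0.0000,1.0000); lever o_n−o_2 = (-1.2941,4.8296,4.0000)
cross product → J_v[:, 2] = (-4.8296,-1.2941,0.0000)
J_ω[:, 2] = z_2
entry J[5][2] = 1.0000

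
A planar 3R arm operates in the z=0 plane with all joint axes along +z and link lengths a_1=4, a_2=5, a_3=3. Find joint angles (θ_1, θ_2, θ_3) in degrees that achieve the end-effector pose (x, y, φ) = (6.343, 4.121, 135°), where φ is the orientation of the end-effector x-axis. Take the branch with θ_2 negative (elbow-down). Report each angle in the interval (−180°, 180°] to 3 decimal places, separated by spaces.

29.994 -29.993 134.999

wrist centre = target − a_3·(cos φ, sin φ) = (8.4643, 1.9997)
cos θ_2 = (75.6434−4²−5²)/(2·4·5) = 0.8661; θ_2 = -29.9931° (elbow-down)
β = atan2(1.9997,8.4643) = 13.2923°; ψ = atan2(-2.4995,8.3304) = -16.7014°
θ_1 = β − ψ = 29.9937°
θ_3 = φ − θ_1 − θ_2 = 134.9993° (wrapped to (-180°,180°])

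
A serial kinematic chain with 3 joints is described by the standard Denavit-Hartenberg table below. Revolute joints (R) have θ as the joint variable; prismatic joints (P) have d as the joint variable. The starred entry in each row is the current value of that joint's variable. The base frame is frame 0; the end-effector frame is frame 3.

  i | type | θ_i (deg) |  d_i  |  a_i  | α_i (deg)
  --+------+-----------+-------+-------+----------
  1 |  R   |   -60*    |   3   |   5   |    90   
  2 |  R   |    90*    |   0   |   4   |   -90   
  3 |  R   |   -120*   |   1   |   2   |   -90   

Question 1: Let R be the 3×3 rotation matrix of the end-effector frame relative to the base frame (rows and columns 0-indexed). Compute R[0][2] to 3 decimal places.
End-effector z-axis (col 2 of R) = (-0.4330,-0.2500,0.8660)
R[0][2] = -0.4330

-0.433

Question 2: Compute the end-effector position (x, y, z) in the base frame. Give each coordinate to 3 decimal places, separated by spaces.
after link 1: o_1 = (2.5000, -4.3301, 3.0000)
after link 2: o_2 = (2.5000, -4.3301, 7.0000)
after link 3: o_3 = (0.5000, -4.3301, 6.0000)

0.500 -4.330 6.000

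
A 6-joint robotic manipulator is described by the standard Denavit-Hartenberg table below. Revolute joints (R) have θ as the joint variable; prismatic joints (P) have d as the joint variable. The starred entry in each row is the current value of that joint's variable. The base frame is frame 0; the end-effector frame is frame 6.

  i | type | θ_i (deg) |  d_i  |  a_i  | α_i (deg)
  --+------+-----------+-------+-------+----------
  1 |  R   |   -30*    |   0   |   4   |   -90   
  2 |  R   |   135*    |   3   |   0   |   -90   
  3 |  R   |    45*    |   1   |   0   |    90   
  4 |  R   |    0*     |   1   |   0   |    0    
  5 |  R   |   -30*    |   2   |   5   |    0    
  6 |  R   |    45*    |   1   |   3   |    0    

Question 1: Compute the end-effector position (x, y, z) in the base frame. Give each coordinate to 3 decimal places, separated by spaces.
after link 1: o_1 = (3.4641, -2.0000, 0.0000)
after link 2: o_2 = (4.9641, 0.5981, 0.0000)
after link 3: o_3 = (4.3517, 0.9516, 0.7071)
after link 4: o_4 = (4.2723, 1.8140, 0.2071)
after link 5: o_5 = (2.2384, 1.0857, -4.7257)
after link 6: o_6 = (-0.5959, 1.1726, -6.1256)

-0.596 1.173 -6.126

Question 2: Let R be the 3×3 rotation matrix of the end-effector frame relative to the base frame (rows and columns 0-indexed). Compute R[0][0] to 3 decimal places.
-0.918

End-effector x-axis (col 0 of R) = (-0.9183,-0.2585,-0.3000)
R[0][0] = -0.9183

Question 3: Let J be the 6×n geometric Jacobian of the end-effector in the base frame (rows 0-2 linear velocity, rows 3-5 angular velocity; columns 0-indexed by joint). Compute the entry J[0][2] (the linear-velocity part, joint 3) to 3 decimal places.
axis z_2 = (-0.6124,0.3536,0.7071); lever o_n−o_2 = (-5.5600,0.5745,-6.1256)
cross product → J_v[:, 2] = (-2.5719,-7.6826,1.6140)
J_ω[:, 2] = z_2
entry J[0][2] = -2.5719

-2.572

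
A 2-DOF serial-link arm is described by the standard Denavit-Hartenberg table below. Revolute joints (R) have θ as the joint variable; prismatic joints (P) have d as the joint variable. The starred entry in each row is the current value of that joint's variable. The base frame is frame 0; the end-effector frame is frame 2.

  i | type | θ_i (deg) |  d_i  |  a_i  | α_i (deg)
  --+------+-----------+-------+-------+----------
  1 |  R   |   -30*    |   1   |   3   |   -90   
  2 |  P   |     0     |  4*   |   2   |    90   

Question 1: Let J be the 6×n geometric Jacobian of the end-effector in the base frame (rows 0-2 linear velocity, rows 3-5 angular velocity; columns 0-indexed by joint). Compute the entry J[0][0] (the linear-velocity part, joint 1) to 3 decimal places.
axis z_0 = ẑ; lever o_n−o_0 = (6.3301,0.9641,1.0000)
cross product → J_v[:, 0] = (-0.9641,6.3301,0.0000)
J_ω[:, 0] = z_0
entry J[0][0] = -0.9641

-0.964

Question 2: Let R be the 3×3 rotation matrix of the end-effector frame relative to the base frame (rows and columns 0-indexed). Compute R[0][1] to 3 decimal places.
End-effector y-axis (col 1 of R) = (0.5000,0.8660,0.0000)
R[0][1] = 0.5000

0.500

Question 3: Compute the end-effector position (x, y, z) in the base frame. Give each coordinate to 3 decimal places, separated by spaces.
6.330 0.964 1.000

after link 1: o_1 = (2.5981, -1.5000, 1.0000)
after link 2: o_2 = (6.3301, 0.9641, 1.0000)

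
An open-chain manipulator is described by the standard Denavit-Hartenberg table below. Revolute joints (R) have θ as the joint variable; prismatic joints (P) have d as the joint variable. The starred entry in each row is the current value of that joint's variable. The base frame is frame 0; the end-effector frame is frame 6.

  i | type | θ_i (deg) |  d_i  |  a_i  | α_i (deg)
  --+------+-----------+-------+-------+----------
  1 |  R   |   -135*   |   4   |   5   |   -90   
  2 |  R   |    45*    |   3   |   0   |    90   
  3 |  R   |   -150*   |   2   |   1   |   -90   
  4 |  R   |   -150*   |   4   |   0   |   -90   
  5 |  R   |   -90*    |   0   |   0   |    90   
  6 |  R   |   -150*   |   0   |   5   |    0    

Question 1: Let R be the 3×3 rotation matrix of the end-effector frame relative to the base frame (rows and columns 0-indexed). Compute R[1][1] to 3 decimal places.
0.216

End-effector y-axis (col 1 of R) = (-0.0906,0.2156,-0.9723)
R[1][1] = 0.2156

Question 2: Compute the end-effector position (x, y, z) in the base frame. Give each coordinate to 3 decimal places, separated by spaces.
-1.067 -5.891 3.847

after link 1: o_1 = (-3.5355, -3.5355, 4.0000)
after link 2: o_2 = (-1.4142, -5.6569, 4.0000)
after link 3: o_3 = (-2.3348, -5.8703, 6.0266)
after link 4: o_4 = (-5.7842, -4.4208, 4.6124)
after link 5: o_5 = (-5.7842, -4.4208, 4.6124)
after link 6: o_6 = (-1.0669, -5.8906, 3.8469)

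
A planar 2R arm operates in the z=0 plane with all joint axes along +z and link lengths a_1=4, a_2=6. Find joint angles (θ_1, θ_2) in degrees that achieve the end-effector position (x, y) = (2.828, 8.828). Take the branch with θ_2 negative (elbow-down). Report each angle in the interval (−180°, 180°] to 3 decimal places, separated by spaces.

cos θ_2 = (85.9312−4²−6²)/(2·4·6) = 0.7069; θ_2 = -45.0168° (elbow-down)
β = atan2(8.8280,2.8280) = 72.2374°; ψ = atan2(-4.2439,8.2414) = -27.2461°
θ_1 = β − ψ = 99.4835°

99.484 -45.017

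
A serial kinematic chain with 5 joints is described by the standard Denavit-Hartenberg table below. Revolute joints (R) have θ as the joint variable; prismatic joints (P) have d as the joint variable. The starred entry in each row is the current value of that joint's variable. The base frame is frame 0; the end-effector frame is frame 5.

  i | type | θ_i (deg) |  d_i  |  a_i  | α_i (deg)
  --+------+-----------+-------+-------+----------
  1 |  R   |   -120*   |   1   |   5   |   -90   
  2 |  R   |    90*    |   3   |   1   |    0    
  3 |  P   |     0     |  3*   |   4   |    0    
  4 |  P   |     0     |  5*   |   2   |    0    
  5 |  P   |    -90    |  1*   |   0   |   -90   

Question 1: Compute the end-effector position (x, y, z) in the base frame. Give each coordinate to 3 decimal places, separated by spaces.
7.892 -10.330 -6.000

after link 1: o_1 = (-2.5000, -4.3301, 1.0000)
after link 2: o_2 = (0.0981, -5.8301, 0.0000)
after link 3: o_3 = (2.6962, -7.3301, -4.0000)
after link 4: o_4 = (7.0263, -9.8301, -6.0000)
after link 5: o_5 = (7.8923, -10.3301, -6.0000)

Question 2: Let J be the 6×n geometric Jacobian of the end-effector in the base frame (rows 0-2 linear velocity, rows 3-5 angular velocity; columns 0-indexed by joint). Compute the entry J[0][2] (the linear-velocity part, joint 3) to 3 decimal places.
0.866

prismatic axis z_2 = (0.8660,-0.5000,0.0000)
J_v[:, 2] = z_2; J_ω[:, 2] = (0,0,0)
entry J[0][2] = 0.8660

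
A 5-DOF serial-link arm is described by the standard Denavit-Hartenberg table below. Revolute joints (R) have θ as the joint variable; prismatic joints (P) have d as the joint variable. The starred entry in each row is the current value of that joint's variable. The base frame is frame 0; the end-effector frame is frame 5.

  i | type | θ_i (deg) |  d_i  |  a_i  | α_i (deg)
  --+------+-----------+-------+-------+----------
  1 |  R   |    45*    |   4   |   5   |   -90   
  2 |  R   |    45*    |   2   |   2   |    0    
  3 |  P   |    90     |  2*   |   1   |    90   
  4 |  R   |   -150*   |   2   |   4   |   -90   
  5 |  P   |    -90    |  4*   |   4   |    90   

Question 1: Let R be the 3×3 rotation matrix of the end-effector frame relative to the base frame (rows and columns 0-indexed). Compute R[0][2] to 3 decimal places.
End-effector z-axis (col 2 of R) = (-0.7866,-0.0795,-0.6124)
R[0][2] = -0.7866

-0.787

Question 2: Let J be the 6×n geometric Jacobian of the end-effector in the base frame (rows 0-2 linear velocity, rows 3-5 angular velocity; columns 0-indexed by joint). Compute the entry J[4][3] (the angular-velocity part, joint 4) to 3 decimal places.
axis z_3 = (0.5000,0.5000,-0.7071); lever o_n−o_3 = (7.5958,-0.1317,-3.2074)
cross product → J_v[:, 3] = (-1.6968,-3.7673,-3.8637)
J_ω[:, 3] = z_3
entry J[4][3] = 0.5000

0.500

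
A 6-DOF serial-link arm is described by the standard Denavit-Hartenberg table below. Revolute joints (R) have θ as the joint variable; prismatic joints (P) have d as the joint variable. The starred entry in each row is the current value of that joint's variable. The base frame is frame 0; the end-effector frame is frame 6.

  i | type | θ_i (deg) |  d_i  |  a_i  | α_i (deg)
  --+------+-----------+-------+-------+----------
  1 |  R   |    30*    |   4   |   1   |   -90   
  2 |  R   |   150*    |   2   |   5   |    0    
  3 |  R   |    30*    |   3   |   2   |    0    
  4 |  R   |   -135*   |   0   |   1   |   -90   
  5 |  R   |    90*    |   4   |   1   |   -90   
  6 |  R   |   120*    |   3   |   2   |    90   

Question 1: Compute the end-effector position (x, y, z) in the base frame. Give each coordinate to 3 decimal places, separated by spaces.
after link 1: o_1 = (0.8660, 0.5000, 4.0000)
after link 2: o_2 = (-3.8840, 0.0670, 1.5000)
after link 3: o_3 = (-7.1160, 1.6651, 1.5000)
after link 4: o_4 = (-6.5037, 2.0186, 0.7929)
after link 5: o_5 = (-8.4531, -0.2616, -2.0355)
after link 6: o_6 = (-9.7296, 0.1561, 1.3105)

-9.730 0.156 1.311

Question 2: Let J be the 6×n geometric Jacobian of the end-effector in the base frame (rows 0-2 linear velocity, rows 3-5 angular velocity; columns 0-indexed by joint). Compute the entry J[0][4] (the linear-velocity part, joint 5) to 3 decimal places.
-1.500

axis z_4 = (-0.6124,-0.3536,-0.7071); lever o_n−o_4 = (-3.2259,-1.8625,0.5176)
cross product → J_v[:, 4] = (-1.5000,2.5981,0.0000)
J_ω[:, 4] = z_4
entry J[0][4] = -1.5000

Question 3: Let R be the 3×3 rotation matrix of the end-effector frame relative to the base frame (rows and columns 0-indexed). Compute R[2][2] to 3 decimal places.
End-effector z-axis (col 2 of R) = (0.7392,-0.5732,0.3536)
R[2][2] = 0.3536

0.354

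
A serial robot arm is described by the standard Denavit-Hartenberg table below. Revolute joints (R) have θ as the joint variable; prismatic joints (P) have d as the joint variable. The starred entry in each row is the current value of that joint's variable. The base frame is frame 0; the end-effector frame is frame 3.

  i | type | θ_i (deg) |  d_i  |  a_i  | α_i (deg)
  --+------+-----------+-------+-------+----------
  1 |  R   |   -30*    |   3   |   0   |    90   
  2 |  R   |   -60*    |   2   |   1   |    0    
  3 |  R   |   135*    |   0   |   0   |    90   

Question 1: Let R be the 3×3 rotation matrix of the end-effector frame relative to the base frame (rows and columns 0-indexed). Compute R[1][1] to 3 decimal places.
-0.866

End-effector y-axis (col 1 of R) = (-0.5000,-0.8660,0.0000)
R[1][1] = -0.8660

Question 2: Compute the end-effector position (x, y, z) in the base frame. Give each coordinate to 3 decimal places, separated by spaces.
after link 1: o_1 = (0.0000, 0.0000, 3.0000)
after link 2: o_2 = (-0.5670, -1.9821, 2.1340)
after link 3: o_3 = (-0.5670, -1.9821, 2.1340)

-0.567 -1.982 2.134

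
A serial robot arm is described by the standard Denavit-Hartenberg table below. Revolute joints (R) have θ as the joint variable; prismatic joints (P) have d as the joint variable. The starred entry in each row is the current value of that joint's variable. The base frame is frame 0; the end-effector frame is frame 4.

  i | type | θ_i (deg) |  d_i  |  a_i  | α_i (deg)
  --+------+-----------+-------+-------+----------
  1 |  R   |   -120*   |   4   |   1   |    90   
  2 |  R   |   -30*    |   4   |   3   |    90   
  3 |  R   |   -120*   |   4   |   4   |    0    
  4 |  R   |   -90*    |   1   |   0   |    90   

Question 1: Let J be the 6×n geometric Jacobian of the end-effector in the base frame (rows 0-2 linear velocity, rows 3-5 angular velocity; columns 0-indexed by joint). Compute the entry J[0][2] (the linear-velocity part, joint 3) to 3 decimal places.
0.232

axis z_2 = (0.2500,0.4330,-0.8660); lever o_n−o_2 = (5.1160,1.9330,-3.3301)
cross product → J_v[:, 2] = (0.2321,-3.5981,-1.7321)
J_ω[:, 2] = z_2
entry J[0][2] = 0.2321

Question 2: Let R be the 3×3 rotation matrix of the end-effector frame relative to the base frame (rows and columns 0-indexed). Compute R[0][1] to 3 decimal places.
End-effector y-axis (col 1 of R) = (0.2500,0.4330,-0.8660)
R[0][1] = 0.2500

0.250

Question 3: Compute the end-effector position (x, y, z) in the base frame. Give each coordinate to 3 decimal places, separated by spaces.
after link 1: o_1 = (-0.5000, -0.8660, 4.0000)
after link 2: o_2 = (-5.2631, -1.1160, 2.5000)
after link 3: o_3 = (-0.3971, 0.3840, 0.0359)
after link 4: o_4 = (-0.1471, 0.8170, -0.8301)

-0.147 0.817 -0.830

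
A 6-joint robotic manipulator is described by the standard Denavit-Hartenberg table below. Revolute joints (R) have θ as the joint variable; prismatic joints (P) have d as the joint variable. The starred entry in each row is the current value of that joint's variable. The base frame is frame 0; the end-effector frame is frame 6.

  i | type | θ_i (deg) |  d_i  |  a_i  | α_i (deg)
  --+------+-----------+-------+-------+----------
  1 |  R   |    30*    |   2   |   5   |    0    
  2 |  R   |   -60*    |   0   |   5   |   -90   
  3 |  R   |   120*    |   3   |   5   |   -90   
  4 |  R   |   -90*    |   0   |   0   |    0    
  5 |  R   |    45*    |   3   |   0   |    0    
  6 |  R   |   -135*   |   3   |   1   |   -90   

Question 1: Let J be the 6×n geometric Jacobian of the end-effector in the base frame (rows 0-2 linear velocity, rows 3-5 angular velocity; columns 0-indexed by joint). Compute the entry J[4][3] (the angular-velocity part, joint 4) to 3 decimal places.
axis z_3 = (-0.7500,0.4330,0.5000); lever o_n−o_3 = (-4.0670,2.3481,3.8660)
cross product → J_v[:, 3] = (0.5000,0.8660,-0.0000)
J_ω[:, 3] = z_3
entry J[4][3] = 0.4330

0.433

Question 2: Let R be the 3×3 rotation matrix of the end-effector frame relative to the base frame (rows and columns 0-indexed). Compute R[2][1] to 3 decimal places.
End-effector y-axis (col 1 of R) = (0.7500,-0.4330,-0.5000)
R[2][1] = -0.5000

-0.500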